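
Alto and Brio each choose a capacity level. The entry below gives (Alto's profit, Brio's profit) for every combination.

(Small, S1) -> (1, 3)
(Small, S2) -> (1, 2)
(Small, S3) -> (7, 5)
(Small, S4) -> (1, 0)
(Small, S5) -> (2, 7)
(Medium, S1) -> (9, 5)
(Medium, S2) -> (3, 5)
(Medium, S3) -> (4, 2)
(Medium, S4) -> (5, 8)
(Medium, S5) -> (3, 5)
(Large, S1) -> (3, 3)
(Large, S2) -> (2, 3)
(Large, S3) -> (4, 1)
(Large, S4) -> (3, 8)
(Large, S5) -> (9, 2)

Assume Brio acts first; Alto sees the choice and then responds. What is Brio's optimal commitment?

Backward induction with Brio moving first.
- S1 → Alto plays Medium (best of 1, 9, 3); Brio gets 5.
- S2 → Alto plays Medium (best of 1, 3, 2); Brio gets 5.
- S3 → Alto plays Small (best of 7, 4, 4); Brio gets 5.
- S4 → Alto plays Medium (best of 1, 5, 3); Brio gets 8.
- S5 → Alto plays Large (best of 2, 3, 9); Brio gets 2.
Among 5, 5, 5, 8, 2, the best is 8 at S4. Subgame-perfect outcome: (Medium, S4) with payoffs (5, 8).

S4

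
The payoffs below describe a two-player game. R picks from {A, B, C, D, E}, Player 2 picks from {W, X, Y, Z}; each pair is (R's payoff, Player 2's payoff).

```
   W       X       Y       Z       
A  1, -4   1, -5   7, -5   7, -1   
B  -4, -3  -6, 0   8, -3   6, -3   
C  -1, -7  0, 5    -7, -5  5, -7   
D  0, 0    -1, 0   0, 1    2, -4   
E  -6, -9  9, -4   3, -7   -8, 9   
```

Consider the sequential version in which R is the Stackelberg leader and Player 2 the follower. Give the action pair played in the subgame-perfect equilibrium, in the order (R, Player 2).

Backward induction with R moving first.
- A → Player 2 plays Z (best of -4, -5, -5, -1); R gets 7.
- B → Player 2 plays X (best of -3, 0, -3, -3); R gets -6.
- C → Player 2 plays X (best of -7, 5, -5, -7); R gets 0.
- D → Player 2 plays Y (best of 0, 0, 1, -4); R gets 0.
- E → Player 2 plays Z (best of -9, -4, -7, 9); R gets -8.
Maximizing over 7, -6, 0, 0, -8, R chooses A. Subgame-perfect outcome: (A, Z) with payoffs (7, -1).

(A, Z)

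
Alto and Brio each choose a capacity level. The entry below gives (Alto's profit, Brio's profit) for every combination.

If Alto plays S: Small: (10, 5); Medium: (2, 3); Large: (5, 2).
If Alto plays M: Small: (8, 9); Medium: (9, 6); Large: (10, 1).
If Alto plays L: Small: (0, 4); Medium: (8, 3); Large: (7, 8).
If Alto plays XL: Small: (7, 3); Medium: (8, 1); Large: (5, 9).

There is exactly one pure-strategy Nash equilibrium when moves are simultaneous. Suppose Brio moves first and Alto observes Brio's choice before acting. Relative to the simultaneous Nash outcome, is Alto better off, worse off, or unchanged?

worse off

Work backward from Alto's decision.
- Small: BR = S, leader payoff 5.
- Medium: BR = M, leader payoff 6.
- Large: BR = M, leader payoff 1.
Among 5, 6, 1, the best is 6 at Medium. Subgame-perfect outcome: (M, Medium) with payoffs (9, 6).
For the simultaneous game, intersect best replies.
Alto's best replies: Small→S; Medium→M; Large→M.
Brio's best replies: S→Small; M→Small; L→Large; XL→Large.
Only (S, Small) has each player best-responding; Nash payoffs (10, 5).
Alto earns 9 sequentially versus 10 at the Nash outcome: worse off.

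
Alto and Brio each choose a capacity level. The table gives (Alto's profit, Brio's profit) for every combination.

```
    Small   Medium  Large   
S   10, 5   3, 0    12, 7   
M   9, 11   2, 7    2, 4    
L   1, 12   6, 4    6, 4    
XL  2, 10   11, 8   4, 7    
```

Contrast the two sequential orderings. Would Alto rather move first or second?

If Alto leads: Brio's best replies are S→Large, M→Small, L→Small, XL→Small; Alto's induced payoffs 12, 9, 1, 2; outcome (S, Large), payoffs (12, 7).
If Brio leads: Alto's best replies are Small→S, Medium→XL, Large→S; Brio's induced payoffs 5, 8, 7; outcome (XL, Medium), payoffs (11, 8).
Alto gets 12 moving first and 11 moving second, so Alto prefers to move first.

first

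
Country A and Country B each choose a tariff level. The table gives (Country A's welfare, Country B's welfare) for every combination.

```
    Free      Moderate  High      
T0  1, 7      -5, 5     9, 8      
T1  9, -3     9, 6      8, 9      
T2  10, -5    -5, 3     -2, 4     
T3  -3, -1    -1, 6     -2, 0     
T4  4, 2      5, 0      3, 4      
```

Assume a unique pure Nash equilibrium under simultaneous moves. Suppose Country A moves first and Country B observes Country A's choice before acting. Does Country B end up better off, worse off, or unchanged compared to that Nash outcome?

unchanged

Country B best-responds to each possible Country A move:
- T0 → Country B plays High (best of 7, 5, 8); Country A gets 9.
- T1 → Country B plays High (best of -3, 6, 9); Country A gets 8.
- T2 → Country B plays High (best of -5, 3, 4); Country A gets -2.
- T3 → Country B plays Moderate (best of -1, 6, 0); Country A gets -1.
- T4 → Country B plays High (best of 2, 0, 4); Country A gets 3.
Among 9, 8, -2, -1, 3, the best is 9 at T0. Subgame-perfect outcome: (T0, High) with payoffs (9, 8).
Now find the simultaneous Nash equilibrium.
Country A's best replies: Free→T2; Moderate→T1; High→T0.
Country B's best replies: T0→High; T1→High; T2→High; T3→Moderate; T4→High.
The unique mutual best reply is (T0, High), giving (9, 8).
Country B earns 8 sequentially versus 8 at the Nash outcome: unchanged.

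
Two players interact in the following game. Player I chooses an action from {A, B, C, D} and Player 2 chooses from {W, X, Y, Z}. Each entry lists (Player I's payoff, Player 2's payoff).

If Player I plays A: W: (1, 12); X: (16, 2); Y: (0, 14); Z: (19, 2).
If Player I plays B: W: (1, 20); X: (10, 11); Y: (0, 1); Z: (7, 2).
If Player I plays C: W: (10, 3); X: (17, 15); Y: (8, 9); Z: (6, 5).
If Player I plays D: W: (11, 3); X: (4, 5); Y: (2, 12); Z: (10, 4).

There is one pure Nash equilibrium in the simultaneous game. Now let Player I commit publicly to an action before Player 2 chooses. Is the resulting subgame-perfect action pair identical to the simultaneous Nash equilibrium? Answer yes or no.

Backward induction with Player I moving first.
- A: BR = Y, leader payoff 0.
- B: BR = W, leader payoff 1.
- C: BR = X, leader payoff 17.
- D: BR = Y, leader payoff 2.
Maximizing over 0, 1, 17, 2, Player I chooses C. Subgame-perfect outcome: (C, X) with payoffs (17, 15).
Now find the simultaneous Nash equilibrium.
Player I's best replies: W→D; X→C; Y→C; Z→A.
Player 2's best replies: A→Y; B→W; C→X; D→Y.
The unique mutual best reply is (C, X), giving (17, 15).
Sequential outcome (C, X) coincides with the Nash profile (C, X).

yes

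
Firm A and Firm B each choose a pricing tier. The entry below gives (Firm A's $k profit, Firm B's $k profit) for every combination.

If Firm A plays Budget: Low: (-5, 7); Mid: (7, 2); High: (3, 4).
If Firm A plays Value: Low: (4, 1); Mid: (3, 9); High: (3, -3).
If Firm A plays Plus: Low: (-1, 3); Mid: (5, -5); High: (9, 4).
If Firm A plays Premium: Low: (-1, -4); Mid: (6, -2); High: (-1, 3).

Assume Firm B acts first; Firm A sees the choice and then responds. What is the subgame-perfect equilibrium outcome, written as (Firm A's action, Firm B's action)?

(Plus, High)

Firm A best-responds to each possible Firm B move:
- Low → Firm A plays Value (best of -5, 4, -1, -1); Firm B gets 1.
- Mid → Firm A plays Budget (best of 7, 3, 5, 6); Firm B gets 2.
- High → Firm A plays Plus (best of 3, 3, 9, -1); Firm B gets 4.
Maximizing over 1, 2, 4, Firm B chooses High. Subgame-perfect outcome: (Plus, High) with payoffs (9, 4).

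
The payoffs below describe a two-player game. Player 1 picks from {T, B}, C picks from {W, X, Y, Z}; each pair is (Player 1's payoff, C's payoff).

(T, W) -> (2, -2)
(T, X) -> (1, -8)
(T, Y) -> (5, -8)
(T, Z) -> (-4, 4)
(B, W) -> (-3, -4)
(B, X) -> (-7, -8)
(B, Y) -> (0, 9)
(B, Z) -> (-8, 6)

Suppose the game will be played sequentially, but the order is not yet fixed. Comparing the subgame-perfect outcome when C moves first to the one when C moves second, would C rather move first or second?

If Player 1 leads: C's best replies are T→Z, B→Y; Player 1's induced payoffs -4, 0; outcome (B, Y), payoffs (0, 9).
If C leads: Player 1's best replies are W→T, X→T, Y→T, Z→T; C's induced payoffs -2, -8, -8, 4; outcome (T, Z), payoffs (-4, 4).
C gets 4 moving first and 9 moving second, so C prefers to move second.

second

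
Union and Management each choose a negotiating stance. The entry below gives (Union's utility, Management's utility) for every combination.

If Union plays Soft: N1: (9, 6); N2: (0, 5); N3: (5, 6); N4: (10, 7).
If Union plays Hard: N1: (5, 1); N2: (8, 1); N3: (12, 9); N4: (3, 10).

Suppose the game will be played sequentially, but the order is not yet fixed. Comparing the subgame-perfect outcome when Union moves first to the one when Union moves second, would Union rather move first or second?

If Union leads: Management's best replies are Soft→N4, Hard→N4; Union's induced payoffs 10, 3; outcome (Soft, N4), payoffs (10, 7).
If Management leads: Union's best replies are N1→Soft, N2→Hard, N3→Hard, N4→Soft; Management's induced payoffs 6, 1, 9, 7; outcome (Hard, N3), payoffs (12, 9).
Union gets 10 moving first and 12 moving second, so Union prefers to move second.

second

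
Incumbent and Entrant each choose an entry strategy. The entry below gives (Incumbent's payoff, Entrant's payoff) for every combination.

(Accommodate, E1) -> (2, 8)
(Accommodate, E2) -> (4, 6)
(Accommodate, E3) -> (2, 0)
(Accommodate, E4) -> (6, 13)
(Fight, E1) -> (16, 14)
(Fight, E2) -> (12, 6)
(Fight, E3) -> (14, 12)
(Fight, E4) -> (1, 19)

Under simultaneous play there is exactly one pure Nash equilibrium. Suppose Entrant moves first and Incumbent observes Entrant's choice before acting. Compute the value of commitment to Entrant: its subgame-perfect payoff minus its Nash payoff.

1

Backward induction with Entrant moving first.
- E1 → Incumbent plays Fight (best of 2, 16); Entrant gets 14.
- E2 → Incumbent plays Fight (best of 4, 12); Entrant gets 6.
- E3 → Incumbent plays Fight (best of 2, 14); Entrant gets 12.
- E4 → Incumbent plays Accommodate (best of 6, 1); Entrant gets 13.
Entrant's induced payoffs are 14, 6, 12, 13, so Entrant commits to E1. Subgame-perfect outcome: (Fight, E1) with payoffs (16, 14).
Under simultaneous play:
Incumbent's best replies: E1→Fight; E2→Fight; E3→Fight; E4→Accommodate.
Entrant's best replies: Accommodate→E4; Fight→E4.
Only (Accommodate, E4) has each player best-responding; Nash payoffs (6, 13).
Entrant's commitment gain: 14 − 13 = 1.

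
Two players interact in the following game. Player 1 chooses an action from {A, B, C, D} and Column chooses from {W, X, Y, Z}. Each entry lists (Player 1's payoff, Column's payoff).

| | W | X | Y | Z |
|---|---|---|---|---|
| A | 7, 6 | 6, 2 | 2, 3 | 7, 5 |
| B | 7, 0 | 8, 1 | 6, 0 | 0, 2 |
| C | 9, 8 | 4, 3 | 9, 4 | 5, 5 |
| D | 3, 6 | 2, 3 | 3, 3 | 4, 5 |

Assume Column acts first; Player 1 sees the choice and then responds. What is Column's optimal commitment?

Backward induction with Column moving first.
- W → Player 1 plays C (best of 7, 7, 9, 3); Column gets 8.
- X → Player 1 plays B (best of 6, 8, 4, 2); Column gets 1.
- Y → Player 1 plays C (best of 2, 6, 9, 3); Column gets 4.
- Z → Player 1 plays A (best of 7, 0, 5, 4); Column gets 5.
Column's induced payoffs are 8, 1, 4, 5, so Column commits to W. Subgame-perfect outcome: (C, W) with payoffs (9, 8).

W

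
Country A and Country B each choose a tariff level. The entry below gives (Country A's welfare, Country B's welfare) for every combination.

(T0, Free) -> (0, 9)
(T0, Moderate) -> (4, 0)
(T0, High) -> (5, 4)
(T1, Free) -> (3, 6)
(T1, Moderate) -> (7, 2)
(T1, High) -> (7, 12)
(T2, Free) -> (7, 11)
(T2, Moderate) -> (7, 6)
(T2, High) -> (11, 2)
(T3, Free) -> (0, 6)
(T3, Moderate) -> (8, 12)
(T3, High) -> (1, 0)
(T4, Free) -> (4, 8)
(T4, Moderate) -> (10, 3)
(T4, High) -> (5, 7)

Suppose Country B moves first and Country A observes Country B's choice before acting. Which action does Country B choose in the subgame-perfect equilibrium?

Free

Work backward from Country A's decision.
- Free: BR = T2, leader payoff 11.
- Moderate: BR = T4, leader payoff 3.
- High: BR = T2, leader payoff 2.
Country B's induced payoffs are 11, 3, 2, so Country B commits to Free. Subgame-perfect outcome: (T2, Free) with payoffs (7, 11).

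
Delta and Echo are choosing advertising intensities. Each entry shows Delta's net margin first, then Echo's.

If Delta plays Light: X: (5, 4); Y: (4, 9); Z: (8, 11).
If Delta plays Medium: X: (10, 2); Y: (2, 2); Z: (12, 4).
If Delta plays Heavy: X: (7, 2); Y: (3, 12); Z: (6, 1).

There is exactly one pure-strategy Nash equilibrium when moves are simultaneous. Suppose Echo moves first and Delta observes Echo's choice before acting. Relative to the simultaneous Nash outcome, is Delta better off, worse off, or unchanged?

Work backward from Delta's decision.
- X: Delta compares 5, 10, 7 and picks Medium; Echo would get 2.
- Y: Delta compares 4, 2, 3 and picks Light; Echo would get 9.
- Z: Delta compares 8, 12, 6 and picks Medium; Echo would get 4.
Echo's induced payoffs are 2, 9, 4, so Echo commits to Y. Subgame-perfect outcome: (Light, Y) with payoffs (4, 9).
Under simultaneous play:
Delta's best replies: X→Medium; Y→Light; Z→Medium.
Echo's best replies: Light→Z; Medium→Z; Heavy→Y.
Only (Medium, Z) has each player best-responding; Nash payoffs (12, 4).
Delta earns 4 sequentially versus 12 at the Nash outcome: worse off.

worse off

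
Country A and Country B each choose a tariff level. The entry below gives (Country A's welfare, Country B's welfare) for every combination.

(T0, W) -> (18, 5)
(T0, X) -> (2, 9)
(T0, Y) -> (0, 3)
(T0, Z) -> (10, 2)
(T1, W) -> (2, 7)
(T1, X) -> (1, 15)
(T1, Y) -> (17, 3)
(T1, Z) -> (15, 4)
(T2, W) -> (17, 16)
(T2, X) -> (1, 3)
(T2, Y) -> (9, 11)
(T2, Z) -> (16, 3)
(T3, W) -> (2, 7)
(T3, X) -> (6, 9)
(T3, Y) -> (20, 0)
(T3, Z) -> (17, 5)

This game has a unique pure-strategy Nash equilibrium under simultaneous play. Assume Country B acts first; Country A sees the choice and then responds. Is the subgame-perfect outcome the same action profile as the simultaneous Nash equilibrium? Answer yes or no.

yes

Work backward from Country A's decision.
- W → Country A plays T0 (best of 18, 2, 17, 2); Country B gets 5.
- X → Country A plays T3 (best of 2, 1, 1, 6); Country B gets 9.
- Y → Country A plays T3 (best of 0, 17, 9, 20); Country B gets 0.
- Z → Country A plays T3 (best of 10, 15, 16, 17); Country B gets 5.
Country B's induced payoffs are 5, 9, 0, 5, so Country B commits to X. Subgame-perfect outcome: (T3, X) with payoffs (6, 9).
Now find the simultaneous Nash equilibrium.
Country A's best replies: W→T0; X→T3; Y→T3; Z→T3.
Country B's best replies: T0→X; T1→X; T2→W; T3→X.
The unique mutual best reply is (T3, X), giving (6, 9).
Sequential outcome (T3, X) coincides with the Nash profile (T3, X).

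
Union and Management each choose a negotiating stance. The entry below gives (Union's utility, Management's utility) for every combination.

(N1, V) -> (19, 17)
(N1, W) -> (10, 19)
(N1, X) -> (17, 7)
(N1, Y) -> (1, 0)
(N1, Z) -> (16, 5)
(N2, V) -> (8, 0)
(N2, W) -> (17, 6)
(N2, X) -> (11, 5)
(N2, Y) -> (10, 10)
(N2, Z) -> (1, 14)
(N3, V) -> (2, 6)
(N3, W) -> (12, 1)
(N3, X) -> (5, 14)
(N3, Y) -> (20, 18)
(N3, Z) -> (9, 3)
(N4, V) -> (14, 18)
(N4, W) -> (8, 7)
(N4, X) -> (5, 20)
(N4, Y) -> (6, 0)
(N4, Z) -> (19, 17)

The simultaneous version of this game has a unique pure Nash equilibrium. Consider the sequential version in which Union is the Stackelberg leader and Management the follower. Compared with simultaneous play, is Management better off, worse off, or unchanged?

Work backward from Management's decision.
- N1 → Management plays W (best of 17, 19, 7, 0, 5); Union gets 10.
- N2 → Management plays Z (best of 0, 6, 5, 10, 14); Union gets 1.
- N3 → Management plays Y (best of 6, 1, 14, 18, 3); Union gets 20.
- N4 → Management plays X (best of 18, 7, 20, 0, 17); Union gets 5.
Union's induced payoffs are 10, 1, 20, 5, so Union commits to N3. Subgame-perfect outcome: (N3, Y) with payoffs (20, 18).
Under simultaneous play:
Union's best replies: V→N1; W→N2; X→N1; Y→N3; Z→N4.
Management's best replies: N1→W; N2→Z; N3→Y; N4→X.
The unique mutual best reply is (N3, Y), giving (20, 18).
Management earns 18 sequentially versus 18 at the Nash outcome: unchanged.

unchanged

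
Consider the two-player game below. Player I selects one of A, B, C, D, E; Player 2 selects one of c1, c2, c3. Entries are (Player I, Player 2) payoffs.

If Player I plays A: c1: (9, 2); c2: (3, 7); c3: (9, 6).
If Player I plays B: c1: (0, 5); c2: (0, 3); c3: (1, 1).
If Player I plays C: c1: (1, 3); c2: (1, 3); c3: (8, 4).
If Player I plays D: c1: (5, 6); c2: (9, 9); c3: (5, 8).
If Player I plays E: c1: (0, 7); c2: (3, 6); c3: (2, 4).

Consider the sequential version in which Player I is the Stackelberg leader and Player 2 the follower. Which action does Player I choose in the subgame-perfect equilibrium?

D

Solve by backward induction (Player I leads).
- A: BR = c2, leader payoff 3.
- B: BR = c1, leader payoff 0.
- C: BR = c3, leader payoff 8.
- D: BR = c2, leader payoff 9.
- E: BR = c1, leader payoff 0.
Maximizing over 3, 0, 8, 9, 0, Player I chooses D. Subgame-perfect outcome: (D, c2) with payoffs (9, 9).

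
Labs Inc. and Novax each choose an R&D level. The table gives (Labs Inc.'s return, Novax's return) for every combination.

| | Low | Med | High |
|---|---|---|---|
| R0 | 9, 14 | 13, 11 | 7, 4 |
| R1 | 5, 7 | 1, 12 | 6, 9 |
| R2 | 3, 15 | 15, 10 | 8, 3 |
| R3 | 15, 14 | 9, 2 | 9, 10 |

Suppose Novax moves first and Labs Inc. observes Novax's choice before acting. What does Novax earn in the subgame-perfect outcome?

Labs Inc. best-responds to each possible Novax move:
- Low: BR = R3, leader payoff 14.
- Med: BR = R2, leader payoff 10.
- High: BR = R3, leader payoff 10.
Novax's induced payoffs are 14, 10, 10, so Novax commits to Low. Subgame-perfect outcome: (R3, Low) with payoffs (15, 14).

14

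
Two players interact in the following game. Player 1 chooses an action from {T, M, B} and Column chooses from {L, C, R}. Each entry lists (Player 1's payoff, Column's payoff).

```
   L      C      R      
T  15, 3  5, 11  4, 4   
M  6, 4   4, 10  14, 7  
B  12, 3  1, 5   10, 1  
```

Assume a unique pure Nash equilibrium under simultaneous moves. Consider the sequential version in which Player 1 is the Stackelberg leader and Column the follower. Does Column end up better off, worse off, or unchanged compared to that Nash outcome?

Backward induction with Player 1 moving first.
- T → Column plays C (best of 3, 11, 4); Player 1 gets 5.
- M → Column plays C (best of 4, 10, 7); Player 1 gets 4.
- B → Column plays C (best of 3, 5, 1); Player 1 gets 1.
Player 1's induced payoffs are 5, 4, 1, so Player 1 commits to T. Subgame-perfect outcome: (T, C) with payoffs (5, 11).
Now find the simultaneous Nash equilibrium.
Player 1's best replies: L→T; C→T; R→M.
Column's best replies: T→C; M→C; B→C.
The unique mutual best reply is (T, C), giving (5, 11).
Column earns 11 sequentially versus 11 at the Nash outcome: unchanged.

unchanged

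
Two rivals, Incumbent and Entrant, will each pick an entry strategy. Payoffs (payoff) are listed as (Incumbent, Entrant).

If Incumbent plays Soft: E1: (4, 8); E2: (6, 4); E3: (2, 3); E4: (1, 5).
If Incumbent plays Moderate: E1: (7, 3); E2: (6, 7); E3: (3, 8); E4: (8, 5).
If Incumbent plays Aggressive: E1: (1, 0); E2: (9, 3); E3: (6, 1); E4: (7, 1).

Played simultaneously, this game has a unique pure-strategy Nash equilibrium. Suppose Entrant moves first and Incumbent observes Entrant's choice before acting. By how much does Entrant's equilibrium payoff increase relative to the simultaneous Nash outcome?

2

Work backward from Incumbent's decision.
- E1: BR = Moderate, leader payoff 3.
- E2: BR = Aggressive, leader payoff 3.
- E3: BR = Aggressive, leader payoff 1.
- E4: BR = Moderate, leader payoff 5.
Maximizing over 3, 3, 1, 5, Entrant chooses E4. Subgame-perfect outcome: (Moderate, E4) with payoffs (8, 5).
Now find the simultaneous Nash equilibrium.
Incumbent's best replies: E1→Moderate; E2→Aggressive; E3→Aggressive; E4→Moderate.
Entrant's best replies: Soft→E1; Moderate→E3; Aggressive→E2.
The unique mutual best reply is (Aggressive, E2), giving (9, 3).
Entrant's commitment gain: 5 − 3 = 2.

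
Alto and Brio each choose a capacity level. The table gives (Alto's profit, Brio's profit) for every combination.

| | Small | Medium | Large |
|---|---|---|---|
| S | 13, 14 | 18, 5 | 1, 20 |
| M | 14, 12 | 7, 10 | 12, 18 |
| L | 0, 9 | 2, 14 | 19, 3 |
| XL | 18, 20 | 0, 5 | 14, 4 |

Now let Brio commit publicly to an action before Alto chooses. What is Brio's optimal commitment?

Alto best-responds to each possible Brio move:
- Small: BR = XL, leader payoff 20.
- Medium: BR = S, leader payoff 5.
- Large: BR = L, leader payoff 3.
Among 20, 5, 3, the best is 20 at Small. Subgame-perfect outcome: (XL, Small) with payoffs (18, 20).

Small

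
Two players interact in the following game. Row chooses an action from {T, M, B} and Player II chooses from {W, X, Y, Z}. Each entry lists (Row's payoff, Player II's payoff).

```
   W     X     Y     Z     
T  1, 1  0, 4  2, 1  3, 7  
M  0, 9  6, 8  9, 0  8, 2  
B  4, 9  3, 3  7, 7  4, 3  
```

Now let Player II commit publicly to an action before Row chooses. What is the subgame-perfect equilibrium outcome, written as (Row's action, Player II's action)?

Backward induction with Player II moving first.
- W → Row plays B (best of 1, 0, 4); Player II gets 9.
- X → Row plays M (best of 0, 6, 3); Player II gets 8.
- Y → Row plays M (best of 2, 9, 7); Player II gets 0.
- Z → Row plays M (best of 3, 8, 4); Player II gets 2.
Player II's induced payoffs are 9, 8, 0, 2, so Player II commits to W. Subgame-perfect outcome: (B, W) with payoffs (4, 9).

(B, W)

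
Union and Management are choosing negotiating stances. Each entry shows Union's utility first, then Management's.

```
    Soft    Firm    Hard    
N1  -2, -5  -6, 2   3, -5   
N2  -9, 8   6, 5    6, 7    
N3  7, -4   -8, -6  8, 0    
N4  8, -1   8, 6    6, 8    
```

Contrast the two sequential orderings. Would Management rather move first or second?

If Union leads: Management's best replies are N1→Firm, N2→Soft, N3→Hard, N4→Hard; Union's induced payoffs -6, -9, 8, 6; outcome (N3, Hard), payoffs (8, 0).
If Management leads: Union's best replies are Soft→N4, Firm→N4, Hard→N3; Management's induced payoffs -1, 6, 0; outcome (N4, Firm), payoffs (8, 6).
Management gets 6 moving first and 0 moving second, so Management prefers to move first.

first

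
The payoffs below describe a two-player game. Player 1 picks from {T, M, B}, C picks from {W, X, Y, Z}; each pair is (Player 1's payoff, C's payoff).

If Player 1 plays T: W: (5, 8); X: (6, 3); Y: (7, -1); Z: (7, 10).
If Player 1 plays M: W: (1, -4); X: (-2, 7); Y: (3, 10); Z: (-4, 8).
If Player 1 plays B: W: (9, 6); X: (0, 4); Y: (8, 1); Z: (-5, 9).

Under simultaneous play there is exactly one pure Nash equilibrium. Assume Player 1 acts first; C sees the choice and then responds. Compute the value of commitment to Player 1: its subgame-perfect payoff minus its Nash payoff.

0

Work backward from C's decision.
- T → C plays Z (best of 8, 3, -1, 10); Player 1 gets 7.
- M → C plays Y (best of -4, 7, 10, 8); Player 1 gets 3.
- B → C plays Z (best of 6, 4, 1, 9); Player 1 gets -5.
Player 1's induced payoffs are 7, 3, -5, so Player 1 commits to T. Subgame-perfect outcome: (T, Z) with payoffs (7, 10).
Under simultaneous play:
Player 1's best replies: W→B; X→T; Y→B; Z→T.
C's best replies: T→Z; M→Y; B→Z.
Only (T, Z) has each player best-responding; Nash payoffs (7, 10).
Player 1's commitment gain: 7 − 7 = 0.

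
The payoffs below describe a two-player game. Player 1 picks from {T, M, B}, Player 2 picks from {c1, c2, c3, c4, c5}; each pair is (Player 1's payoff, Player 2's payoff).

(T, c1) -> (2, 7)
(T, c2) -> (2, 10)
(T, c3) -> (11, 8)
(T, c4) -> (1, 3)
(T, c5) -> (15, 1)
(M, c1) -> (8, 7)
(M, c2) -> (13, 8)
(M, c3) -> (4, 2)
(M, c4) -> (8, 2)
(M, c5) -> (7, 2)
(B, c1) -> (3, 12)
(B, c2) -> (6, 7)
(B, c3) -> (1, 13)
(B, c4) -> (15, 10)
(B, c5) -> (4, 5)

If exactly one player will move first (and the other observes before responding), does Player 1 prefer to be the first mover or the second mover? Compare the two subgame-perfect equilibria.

second

If Player 1 leads: Player 2's best replies are T→c2, M→c2, B→c3; Player 1's induced payoffs 2, 13, 1; outcome (M, c2), payoffs (13, 8).
If Player 2 leads: Player 1's best replies are c1→M, c2→M, c3→T, c4→B, c5→T; Player 2's induced payoffs 7, 8, 8, 10, 1; outcome (B, c4), payoffs (15, 10).
Player 1 gets 13 moving first and 15 moving second, so Player 1 prefers to move second.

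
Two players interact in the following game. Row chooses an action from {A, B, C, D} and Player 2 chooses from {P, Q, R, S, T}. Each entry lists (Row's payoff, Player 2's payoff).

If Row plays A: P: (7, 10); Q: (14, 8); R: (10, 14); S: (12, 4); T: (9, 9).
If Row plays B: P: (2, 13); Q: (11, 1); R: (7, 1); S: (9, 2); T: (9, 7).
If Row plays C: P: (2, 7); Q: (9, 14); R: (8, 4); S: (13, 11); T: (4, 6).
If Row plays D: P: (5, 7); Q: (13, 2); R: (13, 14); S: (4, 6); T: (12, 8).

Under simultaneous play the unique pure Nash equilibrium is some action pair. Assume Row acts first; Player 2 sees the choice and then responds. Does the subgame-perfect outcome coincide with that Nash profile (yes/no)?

Work backward from Player 2's decision.
- A → Player 2 plays R (best of 10, 8, 14, 4, 9); Row gets 10.
- B → Player 2 plays P (best of 13, 1, 1, 2, 7); Row gets 2.
- C → Player 2 plays Q (best of 7, 14, 4, 11, 6); Row gets 9.
- D → Player 2 plays R (best of 7, 2, 14, 6, 8); Row gets 13.
Among 10, 2, 9, 13, the best is 13 at D. Subgame-perfect outcome: (D, R) with payoffs (13, 14).
For the simultaneous game, intersect best replies.
Row's best replies: P→A; Q→A; R→D; S→C; T→D.
Player 2's best replies: A→R; B→P; C→Q; D→R.
The unique mutual best reply is (D, R), giving (13, 14).
Sequential outcome (D, R) coincides with the Nash profile (D, R).

yes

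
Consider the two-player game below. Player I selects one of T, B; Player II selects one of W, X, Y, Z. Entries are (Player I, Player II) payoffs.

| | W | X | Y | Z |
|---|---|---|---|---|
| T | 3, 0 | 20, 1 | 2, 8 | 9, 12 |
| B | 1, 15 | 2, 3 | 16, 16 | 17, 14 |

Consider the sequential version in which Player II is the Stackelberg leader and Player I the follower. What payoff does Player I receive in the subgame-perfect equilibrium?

16

Work backward from Player I's decision.
- W: BR = T, leader payoff 0.
- X: BR = T, leader payoff 1.
- Y: BR = B, leader payoff 16.
- Z: BR = B, leader payoff 14.
Maximizing over 0, 1, 16, 14, Player II chooses Y. Subgame-perfect outcome: (B, Y) with payoffs (16, 16).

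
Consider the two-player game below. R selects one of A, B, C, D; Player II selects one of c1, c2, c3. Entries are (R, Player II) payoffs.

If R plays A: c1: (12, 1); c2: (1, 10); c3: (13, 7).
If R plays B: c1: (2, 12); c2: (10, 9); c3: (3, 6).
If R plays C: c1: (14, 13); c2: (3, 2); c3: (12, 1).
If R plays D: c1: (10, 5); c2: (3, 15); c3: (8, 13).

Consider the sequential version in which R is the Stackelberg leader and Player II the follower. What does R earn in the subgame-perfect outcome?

14

Work backward from Player II's decision.
- A → Player II plays c2 (best of 1, 10, 7); R gets 1.
- B → Player II plays c1 (best of 12, 9, 6); R gets 2.
- C → Player II plays c1 (best of 13, 2, 1); R gets 14.
- D → Player II plays c2 (best of 5, 15, 13); R gets 3.
Among 1, 2, 14, 3, the best is 14 at C. Subgame-perfect outcome: (C, c1) with payoffs (14, 13).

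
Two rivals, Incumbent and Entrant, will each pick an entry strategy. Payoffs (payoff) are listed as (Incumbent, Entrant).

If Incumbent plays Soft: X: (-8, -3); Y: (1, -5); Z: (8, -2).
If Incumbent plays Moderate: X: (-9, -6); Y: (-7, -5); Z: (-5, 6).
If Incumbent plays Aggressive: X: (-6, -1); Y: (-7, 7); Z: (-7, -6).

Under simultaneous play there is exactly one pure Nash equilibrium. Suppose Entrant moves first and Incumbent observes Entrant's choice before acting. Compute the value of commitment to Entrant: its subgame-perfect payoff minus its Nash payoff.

1

Backward induction with Entrant moving first.
- X → Incumbent plays Aggressive (best of -8, -9, -6); Entrant gets -1.
- Y → Incumbent plays Soft (best of 1, -7, -7); Entrant gets -5.
- Z → Incumbent plays Soft (best of 8, -5, -7); Entrant gets -2.
Entrant's induced payoffs are -1, -5, -2, so Entrant commits to X. Subgame-perfect outcome: (Aggressive, X) with payoffs (-6, -1).
Under simultaneous play:
Incumbent's best replies: X→Aggressive; Y→Soft; Z→Soft.
Entrant's best replies: Soft→Z; Moderate→Z; Aggressive→Y.
Only (Soft, Z) has each player best-responding; Nash payoffs (8, -2).
Entrant's commitment gain: -1 − -2 = 1.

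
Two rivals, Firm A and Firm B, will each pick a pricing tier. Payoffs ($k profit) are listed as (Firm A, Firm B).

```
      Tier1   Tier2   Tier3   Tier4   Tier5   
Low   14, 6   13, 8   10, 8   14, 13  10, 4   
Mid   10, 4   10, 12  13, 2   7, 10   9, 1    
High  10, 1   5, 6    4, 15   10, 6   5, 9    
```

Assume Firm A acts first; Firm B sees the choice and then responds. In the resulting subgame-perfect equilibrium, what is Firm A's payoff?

14

Backward induction with Firm A moving first.
- Low: BR = Tier4, leader payoff 14.
- Mid: BR = Tier2, leader payoff 10.
- High: BR = Tier3, leader payoff 4.
Firm A's induced payoffs are 14, 10, 4, so Firm A commits to Low. Subgame-perfect outcome: (Low, Tier4) with payoffs (14, 13).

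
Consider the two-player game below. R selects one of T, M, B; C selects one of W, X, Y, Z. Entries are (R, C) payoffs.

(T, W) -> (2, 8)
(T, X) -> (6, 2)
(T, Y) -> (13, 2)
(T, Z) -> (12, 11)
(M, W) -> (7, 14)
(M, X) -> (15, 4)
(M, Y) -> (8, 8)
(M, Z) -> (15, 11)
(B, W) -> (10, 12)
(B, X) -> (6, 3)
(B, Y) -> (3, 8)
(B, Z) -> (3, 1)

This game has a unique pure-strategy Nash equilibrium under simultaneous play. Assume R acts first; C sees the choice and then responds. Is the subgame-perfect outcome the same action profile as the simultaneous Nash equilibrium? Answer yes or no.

no

Backward induction with R moving first.
- T: BR = Z, leader payoff 12.
- M: BR = W, leader payoff 7.
- B: BR = W, leader payoff 10.
R's induced payoffs are 12, 7, 10, so R commits to T. Subgame-perfect outcome: (T, Z) with payoffs (12, 11).
For the simultaneous game, intersect best replies.
R's best replies: W→B; X→M; Y→T; Z→M.
C's best replies: T→Z; M→W; B→W.
The unique mutual best reply is (B, W), giving (10, 12).
Sequential outcome (T, Z) differs from the Nash profile (B, W).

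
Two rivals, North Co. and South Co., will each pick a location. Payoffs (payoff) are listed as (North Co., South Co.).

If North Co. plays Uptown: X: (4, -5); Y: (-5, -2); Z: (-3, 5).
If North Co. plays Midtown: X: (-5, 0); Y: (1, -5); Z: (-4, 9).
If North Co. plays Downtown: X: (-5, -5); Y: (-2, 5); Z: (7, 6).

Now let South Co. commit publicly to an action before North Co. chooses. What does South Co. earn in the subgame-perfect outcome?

6

Work backward from North Co.'s decision.
- X: BR = Uptown, leader payoff -5.
- Y: BR = Midtown, leader payoff -5.
- Z: BR = Downtown, leader payoff 6.
South Co.'s induced payoffs are -5, -5, 6, so South Co. commits to Z. Subgame-perfect outcome: (Downtown, Z) with payoffs (7, 6).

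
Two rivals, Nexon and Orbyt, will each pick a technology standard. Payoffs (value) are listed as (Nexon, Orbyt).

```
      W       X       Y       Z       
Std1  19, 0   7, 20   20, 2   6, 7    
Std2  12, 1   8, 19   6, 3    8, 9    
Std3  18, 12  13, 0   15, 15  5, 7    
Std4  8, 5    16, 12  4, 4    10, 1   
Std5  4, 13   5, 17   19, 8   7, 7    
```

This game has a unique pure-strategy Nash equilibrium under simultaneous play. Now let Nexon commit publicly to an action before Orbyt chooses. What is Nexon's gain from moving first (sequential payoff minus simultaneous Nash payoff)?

0

Solve by backward induction (Nexon leads).
- Std1 → Orbyt plays X (best of 0, 20, 2, 7); Nexon gets 7.
- Std2 → Orbyt plays X (best of 1, 19, 3, 9); Nexon gets 8.
- Std3 → Orbyt plays Y (best of 12, 0, 15, 7); Nexon gets 15.
- Std4 → Orbyt plays X (best of 5, 12, 4, 1); Nexon gets 16.
- Std5 → Orbyt plays X (best of 13, 17, 8, 7); Nexon gets 5.
Nexon's induced payoffs are 7, 8, 15, 16, 5, so Nexon commits to Std4. Subgame-perfect outcome: (Std4, X) with payoffs (16, 12).
Now find the simultaneous Nash equilibrium.
Nexon's best replies: W→Std1; X→Std4; Y→Std1; Z→Std4.
Orbyt's best replies: Std1→X; Std2→X; Std3→Y; Std4→X; Std5→X.
The unique mutual best reply is (Std4, X), giving (16, 12).
Nexon's commitment gain: 16 − 16 = 0.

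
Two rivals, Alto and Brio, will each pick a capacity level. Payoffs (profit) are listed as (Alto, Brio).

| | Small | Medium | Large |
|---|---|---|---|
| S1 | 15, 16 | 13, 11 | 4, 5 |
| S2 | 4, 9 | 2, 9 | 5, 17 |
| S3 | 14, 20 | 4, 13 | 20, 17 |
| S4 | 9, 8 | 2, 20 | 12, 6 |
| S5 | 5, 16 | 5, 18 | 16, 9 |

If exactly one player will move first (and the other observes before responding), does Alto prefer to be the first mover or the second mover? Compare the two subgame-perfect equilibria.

second

If Alto leads: Brio's best replies are S1→Small, S2→Large, S3→Small, S4→Medium, S5→Medium; Alto's induced payoffs 15, 5, 14, 2, 5; outcome (S1, Small), payoffs (15, 16).
If Brio leads: Alto's best replies are Small→S1, Medium→S1, Large→S3; Brio's induced payoffs 16, 11, 17; outcome (S3, Large), payoffs (20, 17).
Alto gets 15 moving first and 20 moving second, so Alto prefers to move second.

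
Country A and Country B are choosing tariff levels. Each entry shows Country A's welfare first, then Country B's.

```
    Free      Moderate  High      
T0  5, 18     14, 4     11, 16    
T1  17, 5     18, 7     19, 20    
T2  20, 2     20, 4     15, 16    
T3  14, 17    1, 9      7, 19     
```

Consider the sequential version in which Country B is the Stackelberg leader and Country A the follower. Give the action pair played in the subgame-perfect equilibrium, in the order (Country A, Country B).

Backward induction with Country B moving first.
- Free: BR = T2, leader payoff 2.
- Moderate: BR = T2, leader payoff 4.
- High: BR = T1, leader payoff 20.
Maximizing over 2, 4, 20, Country B chooses High. Subgame-perfect outcome: (T1, High) with payoffs (19, 20).

(T1, High)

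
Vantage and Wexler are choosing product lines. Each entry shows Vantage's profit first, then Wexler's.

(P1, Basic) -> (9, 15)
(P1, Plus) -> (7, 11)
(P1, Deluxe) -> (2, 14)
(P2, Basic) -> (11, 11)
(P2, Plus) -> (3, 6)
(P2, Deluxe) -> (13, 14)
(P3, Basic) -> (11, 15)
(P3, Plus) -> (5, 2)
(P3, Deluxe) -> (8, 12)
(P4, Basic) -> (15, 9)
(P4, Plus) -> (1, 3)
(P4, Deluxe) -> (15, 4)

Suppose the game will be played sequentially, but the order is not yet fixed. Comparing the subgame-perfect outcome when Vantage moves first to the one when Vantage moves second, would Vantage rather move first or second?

If Vantage leads: Wexler's best replies are P1→Basic, P2→Deluxe, P3→Basic, P4→Basic; Vantage's induced payoffs 9, 13, 11, 15; outcome (P4, Basic), payoffs (15, 9).
If Wexler leads: Vantage's best replies are Basic→P4, Plus→P1, Deluxe→P4; Wexler's induced payoffs 9, 11, 4; outcome (P1, Plus), payoffs (7, 11).
Vantage gets 15 moving first and 7 moving second, so Vantage prefers to move first.

first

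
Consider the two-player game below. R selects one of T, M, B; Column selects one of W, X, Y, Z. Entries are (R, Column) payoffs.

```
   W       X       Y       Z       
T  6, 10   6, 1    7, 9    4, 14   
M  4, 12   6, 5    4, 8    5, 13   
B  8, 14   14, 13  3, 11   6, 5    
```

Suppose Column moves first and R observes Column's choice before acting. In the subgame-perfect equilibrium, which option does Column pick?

Solve by backward induction (Column leads).
- W → R plays B (best of 6, 4, 8); Column gets 14.
- X → R plays B (best of 6, 6, 14); Column gets 13.
- Y → R plays T (best of 7, 4, 3); Column gets 9.
- Z → R plays B (best of 4, 5, 6); Column gets 5.
Maximizing over 14, 13, 9, 5, Column chooses W. Subgame-perfect outcome: (B, W) with payoffs (8, 14).

W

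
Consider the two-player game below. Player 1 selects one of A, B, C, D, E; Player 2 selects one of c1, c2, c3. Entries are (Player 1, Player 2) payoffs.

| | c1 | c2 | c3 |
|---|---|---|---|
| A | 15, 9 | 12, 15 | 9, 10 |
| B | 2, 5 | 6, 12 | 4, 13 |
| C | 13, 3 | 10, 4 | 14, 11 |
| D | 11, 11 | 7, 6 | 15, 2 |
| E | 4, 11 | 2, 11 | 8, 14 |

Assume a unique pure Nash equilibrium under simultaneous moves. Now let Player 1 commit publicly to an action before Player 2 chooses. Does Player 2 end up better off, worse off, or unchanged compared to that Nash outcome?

Player 2 best-responds to each possible Player 1 move:
- A → Player 2 plays c2 (best of 9, 15, 10); Player 1 gets 12.
- B → Player 2 plays c3 (best of 5, 12, 13); Player 1 gets 4.
- C → Player 2 plays c3 (best of 3, 4, 11); Player 1 gets 14.
- D → Player 2 plays c1 (best of 11, 6, 2); Player 1 gets 11.
- E → Player 2 plays c3 (best of 11, 11, 14); Player 1 gets 8.
Among 12, 4, 14, 11, 8, the best is 14 at C. Subgame-perfect outcome: (C, c3) with payoffs (14, 11).
Under simultaneous play:
Player 1's best replies: c1→A; c2→A; c3→D.
Player 2's best replies: A→c2; B→c3; C→c3; D→c1; E→c3.
The unique mutual best reply is (A, c2), giving (12, 15).
Player 2 earns 11 sequentially versus 15 at the Nash outcome: worse off.

worse off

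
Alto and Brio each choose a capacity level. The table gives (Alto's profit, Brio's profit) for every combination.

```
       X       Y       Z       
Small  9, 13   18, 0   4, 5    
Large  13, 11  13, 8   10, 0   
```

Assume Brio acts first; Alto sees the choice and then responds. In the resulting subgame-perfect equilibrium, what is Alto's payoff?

13

Solve by backward induction (Brio leads).
- X: Alto compares 9, 13 and picks Large; Brio would get 11.
- Y: Alto compares 18, 13 and picks Small; Brio would get 0.
- Z: Alto compares 4, 10 and picks Large; Brio would get 0.
Maximizing over 11, 0, 0, Brio chooses X. Subgame-perfect outcome: (Large, X) with payoffs (13, 11).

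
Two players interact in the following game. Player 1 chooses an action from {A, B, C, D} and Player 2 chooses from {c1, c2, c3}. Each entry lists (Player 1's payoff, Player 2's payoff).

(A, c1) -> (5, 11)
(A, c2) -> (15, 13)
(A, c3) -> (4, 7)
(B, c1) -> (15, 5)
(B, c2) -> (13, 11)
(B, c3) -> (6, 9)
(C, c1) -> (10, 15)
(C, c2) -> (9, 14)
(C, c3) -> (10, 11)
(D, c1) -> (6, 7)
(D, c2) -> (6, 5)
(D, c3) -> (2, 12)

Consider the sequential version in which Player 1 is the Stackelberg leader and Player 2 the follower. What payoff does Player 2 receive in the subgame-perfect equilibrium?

Backward induction with Player 1 moving first.
- A: BR = c2, leader payoff 15.
- B: BR = c2, leader payoff 13.
- C: BR = c1, leader payoff 10.
- D: BR = c3, leader payoff 2.
Maximizing over 15, 13, 10, 2, Player 1 chooses A. Subgame-perfect outcome: (A, c2) with payoffs (15, 13).

13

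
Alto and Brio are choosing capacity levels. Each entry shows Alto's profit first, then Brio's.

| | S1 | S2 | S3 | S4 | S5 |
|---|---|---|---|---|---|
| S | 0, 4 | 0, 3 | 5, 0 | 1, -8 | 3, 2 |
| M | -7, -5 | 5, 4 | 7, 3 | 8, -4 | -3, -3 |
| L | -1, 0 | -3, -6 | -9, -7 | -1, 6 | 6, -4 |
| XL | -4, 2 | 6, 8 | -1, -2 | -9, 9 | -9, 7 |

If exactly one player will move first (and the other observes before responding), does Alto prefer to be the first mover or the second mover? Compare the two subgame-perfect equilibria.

second

If Alto leads: Brio's best replies are S→S1, M→S2, L→S4, XL→S4; Alto's induced payoffs 0, 5, -1, -9; outcome (M, S2), payoffs (5, 4).
If Brio leads: Alto's best replies are S1→S, S2→XL, S3→M, S4→M, S5→L; Brio's induced payoffs 4, 8, 3, -4, -4; outcome (XL, S2), payoffs (6, 8).
Alto gets 5 moving first and 6 moving second, so Alto prefers to move second.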